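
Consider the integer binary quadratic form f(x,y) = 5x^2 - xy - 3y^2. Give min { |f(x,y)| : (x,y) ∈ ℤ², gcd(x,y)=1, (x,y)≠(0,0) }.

descent: ρ → (-3,7,1)  [lands on river]
river: ρ → (1,7,-3)
river: ρ → (-3,5,3)
river: ρ → (3,7,-1)
river: ρ → (-1,7,3)
river: ρ → (3,5,-3)
closes: descent 1, river 6
min |a| on river = 1

1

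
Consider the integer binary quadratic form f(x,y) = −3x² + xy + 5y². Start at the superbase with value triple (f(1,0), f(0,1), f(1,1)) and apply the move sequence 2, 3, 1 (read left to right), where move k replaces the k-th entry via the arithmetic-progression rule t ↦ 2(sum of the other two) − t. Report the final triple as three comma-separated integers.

start (-3,5,3) = (f(1,0),f(0,1),f(1,1))
replace slot 2: 2·((-3)+3) − 5 = -5 → (-3,-5,3)
replace slot 3: 2·((-3)+(-5)) − 3 = -19 → (-3,-5,-19)
replace slot 1: 2·((-5)+(-19)) − (-3) = -45 → (-45,-5,-19)

-45,-5,-19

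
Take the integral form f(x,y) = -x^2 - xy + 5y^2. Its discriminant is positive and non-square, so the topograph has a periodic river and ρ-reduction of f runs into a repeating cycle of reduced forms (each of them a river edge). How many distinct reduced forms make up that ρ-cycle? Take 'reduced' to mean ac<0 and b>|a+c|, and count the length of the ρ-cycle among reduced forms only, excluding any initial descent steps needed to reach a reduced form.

D = 21, ⌊√D⌋ = 4
descent: ρ → (5,1,-1)
descent: ρ → (-1,3,3)  [lands on river]
river: ρ → (3,3,-1)
ρ-cycle length = 2 (tail of 2 descent steps not counted)

2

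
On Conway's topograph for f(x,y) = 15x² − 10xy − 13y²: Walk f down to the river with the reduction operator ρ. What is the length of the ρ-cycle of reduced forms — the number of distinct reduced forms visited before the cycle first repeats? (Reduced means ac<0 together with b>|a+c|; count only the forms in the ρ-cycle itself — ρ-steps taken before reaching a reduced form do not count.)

D = 880, ⌊√D⌋ = 29
descent: ρ → (-13,10,15)  [lands on river]
river: ρ → (15,20,-8)
river: ρ → (-8,28,3)
river: ρ → (3,26,-17)
river: ρ → (-17,8,12)
river: ρ → (12,16,-13)
ρ-cycle length = 6 (tail of 1 descent step not counted)

6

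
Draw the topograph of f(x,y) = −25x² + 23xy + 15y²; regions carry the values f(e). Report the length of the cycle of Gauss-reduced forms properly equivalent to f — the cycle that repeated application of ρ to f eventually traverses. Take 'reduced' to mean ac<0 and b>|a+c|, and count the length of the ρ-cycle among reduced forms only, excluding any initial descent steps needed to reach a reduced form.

D = 2029, ⌊√D⌋ = 45
river: ρ → (15,37,-11)
river: ρ → (-11,29,27)
river: ρ → (27,25,-13)
river: ρ → (-13,27,25)
river: ρ → (25,23,-15)
river: ρ → (-15,37,11)
river: ρ → (11,29,-27)
river: ρ → (-27,25,13)
river: ρ → (13,27,-25)
river: ρ → (-25,23,15)
ρ-cycle length = 10 (tail of 0 descent steps not counted)

10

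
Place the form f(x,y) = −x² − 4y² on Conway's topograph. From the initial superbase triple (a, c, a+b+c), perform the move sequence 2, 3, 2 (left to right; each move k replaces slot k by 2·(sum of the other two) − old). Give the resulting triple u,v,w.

start (-1,-4,-5) = (f(1,0),f(0,1),f(1,1))
replace slot 2: 2·((-1)+(-5)) − (-4) = -8 → (-1,-8,-5)
replace slot 3: 2·((-1)+(-8)) − (-5) = -13 → (-1,-8,-13)
replace slot 2: 2·((-1)+(-13)) − (-8) = -20 → (-1,-20,-13)

-1,-20,-13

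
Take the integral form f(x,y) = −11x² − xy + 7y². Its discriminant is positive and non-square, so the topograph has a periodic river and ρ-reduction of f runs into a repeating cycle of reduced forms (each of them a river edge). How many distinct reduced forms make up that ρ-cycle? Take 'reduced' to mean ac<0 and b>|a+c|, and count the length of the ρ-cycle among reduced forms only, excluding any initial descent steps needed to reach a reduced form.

D = 309, ⌊√D⌋ = 17
descent: ρ → (7,15,-3)  [lands on river]
river: ρ → (-3,15,7)
river: ρ → (7,13,-5)
river: ρ → (-5,17,1)
river: ρ → (1,17,-5)
river: ρ → (-5,13,7)
ρ-cycle length = 6 (tail of 1 descent step not counted)

6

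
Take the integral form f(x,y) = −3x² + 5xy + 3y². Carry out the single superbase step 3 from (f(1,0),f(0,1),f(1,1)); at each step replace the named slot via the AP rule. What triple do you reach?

start (-3,3,5) = (f(1,0),f(0,1),f(1,1))
replace slot 3: 2·((-3)+3) − 5 = -5 → (-3,3,-5)

-3,3,-5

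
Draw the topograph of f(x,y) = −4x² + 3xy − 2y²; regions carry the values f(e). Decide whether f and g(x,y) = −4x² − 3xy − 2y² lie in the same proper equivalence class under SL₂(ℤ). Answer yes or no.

D₁ = -23, D₂ = -23
f is negative-definite; reduce −f:
−f: flip: (4,-3,2)→(2,3,4)
−f: translate: b→-1 (≡3 mod 4), so (2,3,4)→(2,-1,3)
−f: reduced (well bottom): (2,-1,3) with a≤c, −a<b≤a
flip sign back: reduced form of f is (-2,1,-3)
g is negative-definite; reduce −g:
−g: flip: (4,3,2)→(2,-3,4)
−g: translate: b→1 (≡-3 mod 4), so (2,-3,4)→(2,1,3)
−g: reduced (well bottom): (2,1,3) with a≤c, −a<b≤a
flip sign back: reduced form of g is (-2,-1,-3)
reduced forms (-2, 1, -3) vs (-2, -1, -3) ⇒ inequivalent

no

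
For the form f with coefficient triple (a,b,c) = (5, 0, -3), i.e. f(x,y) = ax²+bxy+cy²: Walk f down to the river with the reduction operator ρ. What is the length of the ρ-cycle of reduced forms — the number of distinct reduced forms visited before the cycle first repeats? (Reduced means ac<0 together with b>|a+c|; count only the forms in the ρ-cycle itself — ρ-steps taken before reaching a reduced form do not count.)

D = 60, ⌊√D⌋ = 7
descent: ρ → (-3,6,2)  [lands on river]
river: ρ → (2,6,-3)
ρ-cycle length = 2 (tail of 1 descent step not counted)

2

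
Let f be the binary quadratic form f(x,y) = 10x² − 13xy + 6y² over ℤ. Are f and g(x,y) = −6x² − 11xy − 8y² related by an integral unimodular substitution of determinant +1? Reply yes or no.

D₁ = -71, D₂ = -71
f: translate: b→7 (≡-13 mod 20), so (10,-13,6)→(10,7,3)
f: flip: (10,7,3)→(3,-7,10)
f: translate: b→-1 (≡-7 mod 6), so (3,-7,10)→(3,-1,6)
f: reduced (well bottom): (3,-1,6) with a≤c, −a<b≤a
g is negative-definite; reduce −g:
−g: translate: b→-1 (≡11 mod 12), so (6,11,8)→(6,-1,3)
−g: flip: (6,-1,3)→(3,1,6)
−g: reduced (well bottom): (3,1,6) with a≤c, −a<b≤a
flip sign back: reduced form of g is (-3,-1,-6)
reduced forms (3, -1, 6) vs (-3, -1, -6) ⇒ inequivalent

no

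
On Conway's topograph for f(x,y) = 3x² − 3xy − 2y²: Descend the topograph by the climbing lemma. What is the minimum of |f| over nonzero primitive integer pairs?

descent: ρ → (-2,3,3)  [lands on river]
river: ρ → (3,3,-2)
river: ρ → (-2,5,1)
river: ρ → (1,5,-2)
closes: descent 1, river 4
min |a| on river = 1

1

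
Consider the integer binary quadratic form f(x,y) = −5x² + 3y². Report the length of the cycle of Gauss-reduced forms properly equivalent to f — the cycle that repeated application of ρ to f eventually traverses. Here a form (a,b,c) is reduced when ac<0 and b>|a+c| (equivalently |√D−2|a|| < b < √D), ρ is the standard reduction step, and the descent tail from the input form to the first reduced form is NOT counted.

D = 60, ⌊√D⌋ = 7
descent: ρ → (3,6,-2)  [lands on river]
river: ρ → (-2,6,3)
ρ-cycle length = 2 (tail of 1 descent step not counted)

2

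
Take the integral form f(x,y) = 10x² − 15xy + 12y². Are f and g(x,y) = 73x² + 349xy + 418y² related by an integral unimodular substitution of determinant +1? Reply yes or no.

D₁ = -255, D₂ = -255
f: translate: b→5 (≡-15 mod 20), so (10,-15,12)→(10,5,7)
f: flip: (10,5,7)→(7,-5,10)
f: reduced (well bottom): (7,-5,10) with a≤c, −a<b≤a
g: translate: b→57 (≡349 mod 146), so (73,349,418)→(73,57,12)
g: flip: (73,57,12)→(12,-57,73)
g: translate: b→-9 (≡-57 mod 24), so (12,-57,73)→(12,-9,7)
g: flip: (12,-9,7)→(7,9,12)
g: translate: b→-5 (≡9 mod 14), so (7,9,12)→(7,-5,10)
g: reduced (well bottom): (7,-5,10) with a≤c, −a<b≤a
reduced forms (7, -5, 10) vs (7, -5, 10) ⇒ equivalent

yes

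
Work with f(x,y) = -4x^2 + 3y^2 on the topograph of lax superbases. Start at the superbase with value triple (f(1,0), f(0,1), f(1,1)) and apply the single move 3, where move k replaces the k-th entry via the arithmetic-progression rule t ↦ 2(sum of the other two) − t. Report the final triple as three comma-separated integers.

start (-4,3,-1) = (f(1,0),f(0,1),f(1,1))
replace slot 3: 2·((-4)+3) − (-1) = -1 → (-4,3,-1)

-4,3,-1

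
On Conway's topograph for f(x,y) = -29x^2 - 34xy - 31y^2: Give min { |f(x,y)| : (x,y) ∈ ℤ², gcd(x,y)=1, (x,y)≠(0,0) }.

translate: b→-24 (≡34 mod 58), so (29,34,31)→(29,-24,26)
flip: (29,-24,26)→(26,24,29)
reduced (well bottom): (26,24,29) with a≤c, −a<b≤a
well minimum |f| = |-26| = 26 (negative-definite)

26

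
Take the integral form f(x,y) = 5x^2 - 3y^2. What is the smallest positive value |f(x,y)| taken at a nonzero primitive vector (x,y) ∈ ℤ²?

descent: ρ → (-3,6,2)  [lands on river]
river: ρ → (2,6,-3)
closes: descent 1, river 2
min |a| on river = 2

2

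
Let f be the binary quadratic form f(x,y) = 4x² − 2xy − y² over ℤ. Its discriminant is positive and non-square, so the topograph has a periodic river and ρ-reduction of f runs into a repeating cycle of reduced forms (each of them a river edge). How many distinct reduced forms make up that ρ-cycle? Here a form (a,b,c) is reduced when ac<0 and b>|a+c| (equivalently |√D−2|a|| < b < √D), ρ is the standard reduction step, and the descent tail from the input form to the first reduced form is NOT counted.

D = 20, ⌊√D⌋ = 4
descent: ρ → (-1,4,1)  [lands on river]
river: ρ → (1,4,-1)
ρ-cycle length = 2 (tail of 1 descent step not counted)

2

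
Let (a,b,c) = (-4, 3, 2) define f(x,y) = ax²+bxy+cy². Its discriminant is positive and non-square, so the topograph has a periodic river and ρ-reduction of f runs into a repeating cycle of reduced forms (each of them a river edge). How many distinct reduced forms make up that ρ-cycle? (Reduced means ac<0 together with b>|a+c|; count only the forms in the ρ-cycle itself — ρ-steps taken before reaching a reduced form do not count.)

D = 41, ⌊√D⌋ = 6
river: ρ → (2,5,-2)
river: ρ → (-2,3,4)
river: ρ → (4,5,-1)
river: ρ → (-1,5,4)
river: ρ → (4,3,-2)
river: ρ → (-2,5,2)
river: ρ → (2,3,-4)
river: ρ → (-4,5,1)
river: ρ → (1,5,-4)
river: ρ → (-4,3,2)
ρ-cycle length = 10 (tail of 0 descent steps not counted)

10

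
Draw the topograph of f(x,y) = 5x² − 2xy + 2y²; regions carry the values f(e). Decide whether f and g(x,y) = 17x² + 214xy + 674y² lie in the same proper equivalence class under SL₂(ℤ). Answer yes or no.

D₁ = -36, D₂ = -36
f: flip: (5,-2,2)→(2,2,5)
f: reduced (well bottom): (2,2,5) with a≤c, −a<b≤a
g: translate: b→10 (≡214 mod 34), so (17,214,674)→(17,10,2)
g: flip: (17,10,2)→(2,-10,17)
g: translate: b→2 (≡-10 mod 4), so (2,-10,17)→(2,2,5)
g: reduced (well bottom): (2,2,5) with a≤c, −a<b≤a
reduced forms (2, 2, 5) vs (2, 2, 5) ⇒ equivalent

yes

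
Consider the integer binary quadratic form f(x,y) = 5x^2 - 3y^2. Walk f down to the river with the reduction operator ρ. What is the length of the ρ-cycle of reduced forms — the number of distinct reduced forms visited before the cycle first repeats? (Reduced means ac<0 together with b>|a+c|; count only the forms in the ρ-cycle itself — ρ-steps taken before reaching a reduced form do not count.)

D = 60, ⌊√D⌋ = 7
descent: ρ → (-3,6,2)  [lands on river]
river: ρ → (2,6,-3)
ρ-cycle length = 2 (tail of 1 descent step not counted)

2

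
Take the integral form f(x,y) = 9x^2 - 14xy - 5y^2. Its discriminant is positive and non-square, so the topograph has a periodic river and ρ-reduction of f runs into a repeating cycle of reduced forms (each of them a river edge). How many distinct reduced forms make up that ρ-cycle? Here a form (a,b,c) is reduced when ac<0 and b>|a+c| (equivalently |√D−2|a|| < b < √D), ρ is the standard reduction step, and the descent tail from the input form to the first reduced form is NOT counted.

D = 376, ⌊√D⌋ = 19
descent: ρ → (-5,14,9)  [lands on river]
river: ρ → (9,4,-10)
river: ρ → (-10,16,3)
river: ρ → (3,14,-15)
river: ρ → (-15,16,2)
river: ρ → (2,16,-15)
river: ρ → (-15,14,3)
river: ρ → (3,16,-10)
river: ρ → (-10,4,9)
river: ρ → (9,14,-5)
river: ρ → (-5,16,6)
river: ρ → (6,8,-13)
river: ρ → (-13,18,1)
river: ρ → (1,18,-13)
river: ρ → (-13,8,6)
river: ρ → (6,16,-5)
ρ-cycle length = 16 (tail of 1 descent step not counted)

16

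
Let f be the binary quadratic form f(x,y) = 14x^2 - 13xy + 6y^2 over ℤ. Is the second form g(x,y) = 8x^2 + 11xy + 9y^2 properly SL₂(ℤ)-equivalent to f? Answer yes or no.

D₁ = -167, D₂ = -167
f: flip: (14,-13,6)→(6,13,14)
f: translate: b→1 (≡13 mod 12), so (6,13,14)→(6,1,7)
f: reduced (well bottom): (6,1,7) with a≤c, −a<b≤a
g: translate: b→-5 (≡11 mod 16), so (8,11,9)→(8,-5,6)
g: flip: (8,-5,6)→(6,5,8)
g: reduced (well bottom): (6,5,8) with a≤c, −a<b≤a
reduced forms (6, 1, 7) vs (6, 5, 8) ⇒ inequivalent

no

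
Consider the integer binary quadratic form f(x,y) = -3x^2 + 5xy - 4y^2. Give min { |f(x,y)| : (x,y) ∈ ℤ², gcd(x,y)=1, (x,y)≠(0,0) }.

translate: b→1 (≡-5 mod 6), so (3,-5,4)→(3,1,2)
flip: (3,1,2)→(2,-1,3)
reduced (well bottom): (2,-1,3) with a≤c, −a<b≤a
well minimum |f| = |-2| = 2 (negative-definite)

2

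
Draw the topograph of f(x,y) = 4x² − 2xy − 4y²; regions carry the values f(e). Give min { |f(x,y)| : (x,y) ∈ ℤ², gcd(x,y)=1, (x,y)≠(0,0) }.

descent: ρ → (-4,2,4)  [lands on river]
river: ρ → (4,6,-2)
river: ρ → (-2,6,4)
river: ρ → (4,2,-4)
river: ρ → (-4,6,2)
river: ρ → (2,6,-4)
closes: descent 1, river 6
min |a| on river = 2

2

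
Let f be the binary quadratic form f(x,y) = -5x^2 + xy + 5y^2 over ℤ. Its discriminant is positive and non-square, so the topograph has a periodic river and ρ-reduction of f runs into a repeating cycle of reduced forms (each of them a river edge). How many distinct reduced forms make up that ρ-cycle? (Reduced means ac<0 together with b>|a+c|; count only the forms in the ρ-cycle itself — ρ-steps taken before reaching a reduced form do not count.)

D = 101, ⌊√D⌋ = 10
river: ρ → (5,9,-1)
river: ρ → (-1,9,5)
river: ρ → (5,1,-5)
river: ρ → (-5,9,1)
river: ρ → (1,9,-5)
river: ρ → (-5,1,5)
ρ-cycle length = 6 (tail of 0 descent steps not counted)

6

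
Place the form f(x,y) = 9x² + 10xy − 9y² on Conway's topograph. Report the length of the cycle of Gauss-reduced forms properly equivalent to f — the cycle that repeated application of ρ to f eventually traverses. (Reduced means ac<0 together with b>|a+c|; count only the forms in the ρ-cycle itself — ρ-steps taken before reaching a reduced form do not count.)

D = 424, ⌊√D⌋ = 20
river: ρ → (-9,8,10)
river: ρ → (10,12,-7)
river: ρ → (-7,16,6)
river: ρ → (6,20,-1)
river: ρ → (-1,20,6)
river: ρ → (6,16,-7)
river: ρ → (-7,12,10)
river: ρ → (10,8,-9)
river: ρ → (-9,10,9)
river: ρ → (9,8,-10)
river: ρ → (-10,12,7)
river: ρ → (7,16,-6)
river: ρ → (-6,20,1)
river: ρ → (1,20,-6)
river: ρ → (-6,16,7)
river: ρ → (7,12,-10)
river: ρ → (-10,8,9)
river: ρ → (9,10,-9)
ρ-cycle length = 18 (tail of 0 descent steps not counted)

18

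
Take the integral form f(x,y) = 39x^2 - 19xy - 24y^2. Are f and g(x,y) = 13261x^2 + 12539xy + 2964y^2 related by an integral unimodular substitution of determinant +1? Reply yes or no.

D₁ = 4105, D₂ = 4105
river cycle of f (length 44): (-24, 19, 39), (39, 59, -4), (-4, 61, 24), (24, 35, -30), (-30, 25, 29), (29, 33, -26), (-26, 19, 36), (36, 53, -9), (-9, 55, 30), (30, 5, -34), … (34 more)
river cycle of g (length 44): (39, 59, -4), (-4, 61, 24), (24, 35, -30), (-30, 25, 29), (29, 33, -26), (-26, 19, 36), (36, 53, -9), (-9, 55, 30), (30, 5, -34), (-34, 63, 1), … (34 more)
cycles coincide ⇒ equivalent

yes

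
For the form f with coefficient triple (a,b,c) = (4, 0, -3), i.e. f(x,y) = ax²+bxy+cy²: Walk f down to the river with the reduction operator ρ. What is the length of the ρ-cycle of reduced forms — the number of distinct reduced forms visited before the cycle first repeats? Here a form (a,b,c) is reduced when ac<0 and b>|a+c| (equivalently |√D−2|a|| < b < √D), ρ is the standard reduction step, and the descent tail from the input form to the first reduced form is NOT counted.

D = 48, ⌊√D⌋ = 6
descent: ρ → (-3,6,1)  [lands on river]
river: ρ → (1,6,-3)
ρ-cycle length = 2 (tail of 1 descent step not counted)

2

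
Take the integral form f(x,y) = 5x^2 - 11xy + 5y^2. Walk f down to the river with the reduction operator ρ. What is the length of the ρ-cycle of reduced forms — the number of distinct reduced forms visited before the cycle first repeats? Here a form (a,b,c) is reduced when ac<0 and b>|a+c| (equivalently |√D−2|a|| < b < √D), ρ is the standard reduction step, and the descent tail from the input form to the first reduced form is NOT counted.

D = 21, ⌊√D⌋ = 4
descent: ρ → (5,1,-1)
descent: ρ → (-1,3,3)  [lands on river]
river: ρ → (3,3,-1)
ρ-cycle length = 2 (tail of 2 descent steps not counted)

2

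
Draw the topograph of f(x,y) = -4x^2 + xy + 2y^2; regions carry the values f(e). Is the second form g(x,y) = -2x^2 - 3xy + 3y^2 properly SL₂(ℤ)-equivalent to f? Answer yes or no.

D₁ = 33, D₂ = 33
river cycle of f (length 4): (2, 3, -3), (-3, 3, 2), (2, 5, -1), (-1, 5, 2)
river cycle of g (length 4): (3, 3, -2), (-2, 5, 1), (1, 5, -2), (-2, 3, 3)
cycles differ ⇒ inequivalent

no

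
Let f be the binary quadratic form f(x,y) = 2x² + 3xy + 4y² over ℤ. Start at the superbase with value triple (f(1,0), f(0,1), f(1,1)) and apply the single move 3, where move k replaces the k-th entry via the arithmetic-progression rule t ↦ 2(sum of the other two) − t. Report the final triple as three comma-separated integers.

start (2,4,9) = (f(1,0),f(0,1),f(1,1))
replace slot 3: 2·(2+4) − 9 = 3 → (2,4,3)

2,4,3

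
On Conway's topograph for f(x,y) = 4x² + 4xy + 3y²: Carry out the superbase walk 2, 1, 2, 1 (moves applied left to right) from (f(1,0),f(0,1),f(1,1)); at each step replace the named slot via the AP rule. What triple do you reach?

start (4,3,11) = (f(1,0),f(0,1),f(1,1))
replace slot 2: 2·(4+11) − 3 = 27 → (4,27,11)
replace slot 1: 2·(27+11) − 4 = 72 → (72,27,11)
replace slot 2: 2·(72+11) − 27 = 139 → (72,139,11)
replace slot 1: 2·(139+11) − 72 = 228 → (228,139,11)

228,139,11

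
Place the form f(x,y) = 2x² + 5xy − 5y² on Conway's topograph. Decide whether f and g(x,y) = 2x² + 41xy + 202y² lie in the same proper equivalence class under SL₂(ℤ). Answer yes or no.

D₁ = 65, D₂ = 65
river cycle of f (length 6): (-5, 5, 2), (2, 7, -2), (-2, 5, 5), (5, 5, -2), (-2, 7, 2), (2, 5, -5)
river cycle of g (length 6): (2, 5, -5), (-5, 5, 2), (2, 7, -2), (-2, 5, 5), (5, 5, -2), (-2, 7, 2)
cycles coincide ⇒ equivalent

yes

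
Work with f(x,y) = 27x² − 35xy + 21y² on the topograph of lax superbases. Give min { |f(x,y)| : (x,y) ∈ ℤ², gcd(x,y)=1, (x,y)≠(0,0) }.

translate: b→19 (≡-35 mod 54), so (27,-35,21)→(27,19,13)
flip: (27,19,13)→(13,-19,27)
translate: b→7 (≡-19 mod 26), so (13,-19,27)→(13,7,21)
reduced (well bottom): (13,7,21) with a≤c, −a<b≤a
well minimum = a = 13

13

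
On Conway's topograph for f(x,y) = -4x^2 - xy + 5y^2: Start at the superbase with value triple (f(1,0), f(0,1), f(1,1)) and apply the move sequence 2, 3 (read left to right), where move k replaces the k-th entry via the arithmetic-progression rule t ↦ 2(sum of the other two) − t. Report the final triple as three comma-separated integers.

start (-4,5,0) = (f(1,0),f(0,1),f(1,1))
replace slot 2: 2·((-4)+0) − 5 = -13 → (-4,-13,0)
replace slot 3: 2·((-4)+(-13)) − 0 = -34 → (-4,-13,-34)

-4,-13,-34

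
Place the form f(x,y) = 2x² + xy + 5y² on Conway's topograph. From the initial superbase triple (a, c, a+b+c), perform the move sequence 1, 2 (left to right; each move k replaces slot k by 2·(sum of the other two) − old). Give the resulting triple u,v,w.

start (2,5,8) = (f(1,0),f(0,1),f(1,1))
replace slot 1: 2·(5+8) − 2 = 24 → (24,5,8)
replace slot 2: 2·(24+8) − 5 = 59 → (24,59,8)

24,59,8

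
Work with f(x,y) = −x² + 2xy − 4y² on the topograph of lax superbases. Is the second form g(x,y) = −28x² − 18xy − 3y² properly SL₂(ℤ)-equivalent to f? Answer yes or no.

D₁ = -12, D₂ = -12
f is negative-definite; reduce −f:
−f: translate: b→0 (≡-2 mod 2), so (1,-2,4)→(1,0,3)
−f: reduced (well bottom): (1,0,3) with a≤c, −a<b≤a
flip sign back: reduced form of f is (-1,0,-3)
g is negative-definite; reduce −g:
−g: flip: (28,18,3)→(3,-18,28)
−g: translate: b→0 (≡-18 mod 6), so (3,-18,28)→(3,0,1)
−g: flip: (3,0,1)→(1,0,3)
−g: reduced (well bottom): (1,0,3) with a≤c, −a<b≤a
flip sign back: reduced form of g is (-1,0,-3)
reduced forms (-1, 0, -3) vs (-1, 0, -3) ⇒ equivalent

yes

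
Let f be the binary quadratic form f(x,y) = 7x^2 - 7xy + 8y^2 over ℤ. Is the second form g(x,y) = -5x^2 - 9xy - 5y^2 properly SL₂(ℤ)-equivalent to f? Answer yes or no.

D₁ = -175, D₂ = -19
discriminants differ ⇒ not SL₂(ℤ)-equivalent

no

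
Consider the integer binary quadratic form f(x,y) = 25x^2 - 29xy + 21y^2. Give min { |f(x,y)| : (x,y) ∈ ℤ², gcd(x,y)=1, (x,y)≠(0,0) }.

translate: b→21 (≡-29 mod 50), so (25,-29,21)→(25,21,17)
flip: (25,21,17)→(17,-21,25)
translate: b→13 (≡-21 mod 34), so (17,-21,25)→(17,13,21)
reduced (well bottom): (17,13,21) with a≤c, −a<b≤a
well minimum = a = 17

17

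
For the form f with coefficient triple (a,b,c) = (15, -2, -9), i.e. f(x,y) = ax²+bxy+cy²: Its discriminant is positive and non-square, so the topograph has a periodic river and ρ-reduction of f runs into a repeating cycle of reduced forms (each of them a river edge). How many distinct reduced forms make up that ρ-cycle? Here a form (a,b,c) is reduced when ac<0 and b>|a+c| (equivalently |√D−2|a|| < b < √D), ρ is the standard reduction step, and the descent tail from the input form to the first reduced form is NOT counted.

D = 544, ⌊√D⌋ = 23
descent: ρ → (-9,20,4)  [lands on river]
river: ρ → (4,20,-9)
river: ρ → (-9,16,8)
river: ρ → (8,16,-9)
ρ-cycle length = 4 (tail of 1 descent step not counted)

4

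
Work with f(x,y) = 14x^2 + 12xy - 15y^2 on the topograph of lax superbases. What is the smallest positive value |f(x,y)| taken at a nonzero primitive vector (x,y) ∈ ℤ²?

river: ρ → (-15,18,11)
river: ρ → (11,26,-7)
river: ρ → (-7,30,3)
river: ρ → (3,30,-7)
river: ρ → (-7,26,11)
river: ρ → (11,18,-15)
river: ρ → (-15,12,14)
river: ρ → (14,16,-13)
river: ρ → (-13,10,17)
river: ρ → (17,24,-6)
river: ρ → (-6,24,17)
river: ρ → (17,10,-13)
river: ρ → (-13,16,14)
river: ρ → (14,12,-15)
closes: descent 0, river 14
min |a| on river = 3

3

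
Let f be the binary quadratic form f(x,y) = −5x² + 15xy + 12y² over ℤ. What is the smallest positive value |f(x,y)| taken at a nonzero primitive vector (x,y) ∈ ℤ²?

river: ρ → (12,9,-8)
river: ρ → (-8,7,13)
river: ρ → (13,19,-2)
river: ρ → (-2,21,3)
river: ρ → (3,21,-2)
river: ρ → (-2,19,13)
river: ρ → (13,7,-8)
river: ρ → (-8,9,12)
river: ρ → (12,15,-5)
river: ρ → (-5,15,12)
closes: descent 0, river 10
min |a| on river = 2

2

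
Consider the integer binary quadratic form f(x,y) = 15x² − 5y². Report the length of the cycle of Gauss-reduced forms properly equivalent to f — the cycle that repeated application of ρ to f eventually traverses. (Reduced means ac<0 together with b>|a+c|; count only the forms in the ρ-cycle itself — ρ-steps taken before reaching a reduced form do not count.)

D = 300, ⌊√D⌋ = 17
descent: ρ → (-5,10,10)  [lands on river]
river: ρ → (10,10,-5)
ρ-cycle length = 2 (tail of 1 descent step not counted)

2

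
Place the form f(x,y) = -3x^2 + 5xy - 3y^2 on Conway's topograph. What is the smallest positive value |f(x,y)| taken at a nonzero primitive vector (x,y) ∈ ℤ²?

translate: b→1 (≡-5 mod 6), so (3,-5,3)→(3,1,1)
flip: (3,1,1)→(1,-1,3)
translate: b→1 (≡-1 mod 2), so (1,-1,3)→(1,1,3)
reduced (well bottom): (1,1,3) with a≤c, −a<b≤a
well minimum |f| = |-1| = 1 (negative-definite)

1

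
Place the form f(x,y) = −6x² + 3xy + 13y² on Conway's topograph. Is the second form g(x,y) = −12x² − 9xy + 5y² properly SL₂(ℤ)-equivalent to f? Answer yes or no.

D₁ = 321, D₂ = 321
river cycle of f (length 6): (-6, 15, 4), (4, 17, -2), (-2, 15, 12), (12, 9, -5), (-5, 11, 10), (10, 9, -6)
river cycle of g (length 6): (5, 9, -12), (-12, 15, 2), (2, 17, -4), (-4, 15, 6), (6, 9, -10), (-10, 11, 5)
cycles differ ⇒ inequivalent

no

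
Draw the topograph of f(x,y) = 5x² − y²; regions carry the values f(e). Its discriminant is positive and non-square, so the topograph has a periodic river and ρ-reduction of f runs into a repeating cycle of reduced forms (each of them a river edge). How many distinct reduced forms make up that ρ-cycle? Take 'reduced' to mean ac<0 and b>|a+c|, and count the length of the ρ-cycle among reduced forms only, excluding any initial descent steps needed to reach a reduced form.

D = 20, ⌊√D⌋ = 4
descent: ρ → (-1,4,1)  [lands on river]
river: ρ → (1,4,-1)
ρ-cycle length = 2 (tail of 1 descent step not counted)

2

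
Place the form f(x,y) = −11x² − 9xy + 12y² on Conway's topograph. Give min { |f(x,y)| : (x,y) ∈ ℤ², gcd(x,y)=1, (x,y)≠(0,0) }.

descent: ρ → (12,9,-11)  [lands on river]
river: ρ → (-11,13,10)
river: ρ → (10,7,-14)
river: ρ → (-14,21,3)
river: ρ → (3,21,-14)
river: ρ → (-14,7,10)
river: ρ → (10,13,-11)
river: ρ → (-11,9,12)
river: ρ → (12,15,-8)
river: ρ → (-8,17,10)
river: ρ → (10,23,-2)
river: ρ → (-2,21,21)
river: ρ → (21,21,-2)
river: ρ → (-2,23,10)
river: ρ → (10,17,-8)
river: ρ → (-8,15,12)
closes: descent 1, river 16
min |a| on river = 2

2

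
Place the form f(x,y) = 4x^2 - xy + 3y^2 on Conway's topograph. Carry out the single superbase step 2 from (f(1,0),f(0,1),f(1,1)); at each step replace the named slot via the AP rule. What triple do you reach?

start (4,3,6) = (f(1,0),f(0,1),f(1,1))
replace slot 2: 2·(4+6) − 3 = 17 → (4,17,6)

4,17,6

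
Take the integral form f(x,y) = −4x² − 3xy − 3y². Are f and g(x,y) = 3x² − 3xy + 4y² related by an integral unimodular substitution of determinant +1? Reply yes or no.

D₁ = -39, D₂ = -39
f is negative-definite; reduce −f:
−f: flip: (4,3,3)→(3,-3,4)
−f: translate: b→3 (≡-3 mod 6), so (3,-3,4)→(3,3,4)
−f: reduced (well bottom): (3,3,4) with a≤c, −a<b≤a
flip sign back: reduced form of f is (-3,-3,-4)
g: translate: b→3 (≡-3 mod 6), so (3,-3,4)→(3,3,4)
g: reduced (well bottom): (3,3,4) with a≤c, −a<b≤a
reduced forms (-3, -3, -4) vs (3, 3, 4) ⇒ inequivalent

no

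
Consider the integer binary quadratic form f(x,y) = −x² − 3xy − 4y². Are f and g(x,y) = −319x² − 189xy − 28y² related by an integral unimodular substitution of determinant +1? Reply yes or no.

D₁ = -7, D₂ = -7
f is negative-definite; reduce −f:
−f: translate: b→1 (≡3 mod 2), so (1,3,4)→(1,1,2)
−f: reduced (well bottom): (1,1,2) with a≤c, −a<b≤a
flip sign back: reduced form of f is (-1,-1,-2)
g is negative-definite; reduce −g:
−g: flip: (319,189,28)→(28,-189,319)
−g: translate: b→-21 (≡-189 mod 56), so (28,-189,319)→(28,-21,4)
−g: flip: (28,-21,4)→(4,21,28)
−g: translate: b→-3 (≡21 mod 8), so (4,21,28)→(4,-3,1)
−g: flip: (4,-3,1)→(1,3,4)
−g: translate: b→1 (≡3 mod 2), so (1,3,4)→(1,1,2)
−g: reduced (well bottom): (1,1,2) with a≤c, −a<b≤a
flip sign back: reduced form of g is (-1,-1,-2)
reduced forms (-1, -1, -2) vs (-1, -1, -2) ⇒ equivalent

yes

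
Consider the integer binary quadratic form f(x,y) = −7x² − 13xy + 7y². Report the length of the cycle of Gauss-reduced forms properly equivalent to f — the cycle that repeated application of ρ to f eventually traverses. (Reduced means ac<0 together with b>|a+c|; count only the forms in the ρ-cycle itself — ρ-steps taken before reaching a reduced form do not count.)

D = 365, ⌊√D⌋ = 19
descent: ρ → (7,13,-7)  [lands on river]
river: ρ → (-7,15,5)
river: ρ → (5,15,-7)
river: ρ → (-7,13,7)
river: ρ → (7,15,-5)
river: ρ → (-5,15,7)
ρ-cycle length = 6 (tail of 1 descent step not counted)

6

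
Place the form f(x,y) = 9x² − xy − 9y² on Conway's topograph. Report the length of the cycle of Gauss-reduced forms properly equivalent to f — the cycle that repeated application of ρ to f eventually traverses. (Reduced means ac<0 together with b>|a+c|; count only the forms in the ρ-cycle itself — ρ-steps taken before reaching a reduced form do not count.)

D = 325, ⌊√D⌋ = 18
descent: ρ → (-9,1,9)  [lands on river]
river: ρ → (9,17,-1)
river: ρ → (-1,17,9)
river: ρ → (9,1,-9)
river: ρ → (-9,17,1)
river: ρ → (1,17,-9)
ρ-cycle length = 6 (tail of 1 descent step not counted)

6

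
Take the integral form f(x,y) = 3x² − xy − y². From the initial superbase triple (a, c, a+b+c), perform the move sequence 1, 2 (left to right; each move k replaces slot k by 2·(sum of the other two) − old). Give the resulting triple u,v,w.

start (3,-1,1) = (f(1,0),f(0,1),f(1,1))
replace slot 1: 2·((-1)+1) − 3 = -3 → (-3,-1,1)
replace slot 2: 2·((-3)+1) − (-1) = -3 → (-3,-3,1)

-3,-3,1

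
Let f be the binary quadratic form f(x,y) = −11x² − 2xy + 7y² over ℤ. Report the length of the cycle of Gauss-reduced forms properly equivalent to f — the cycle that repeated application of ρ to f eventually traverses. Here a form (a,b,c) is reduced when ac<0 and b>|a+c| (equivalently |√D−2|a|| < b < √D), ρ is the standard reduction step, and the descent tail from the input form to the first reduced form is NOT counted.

D = 312, ⌊√D⌋ = 17
descent: ρ → (7,16,-2)  [lands on river]
river: ρ → (-2,16,7)
river: ρ → (7,12,-6)
river: ρ → (-6,12,7)
ρ-cycle length = 4 (tail of 1 descent step not counted)

4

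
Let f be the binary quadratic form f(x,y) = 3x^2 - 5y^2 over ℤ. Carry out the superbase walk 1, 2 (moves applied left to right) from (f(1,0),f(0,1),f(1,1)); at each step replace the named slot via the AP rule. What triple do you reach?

start (3,-5,-2) = (f(1,0),f(0,1),f(1,1))
replace slot 1: 2·((-5)+(-2)) − 3 = -17 → (-17,-5,-2)
replace slot 2: 2·((-17)+(-2)) − (-5) = -33 → (-17,-33,-2)

-17,-33,-2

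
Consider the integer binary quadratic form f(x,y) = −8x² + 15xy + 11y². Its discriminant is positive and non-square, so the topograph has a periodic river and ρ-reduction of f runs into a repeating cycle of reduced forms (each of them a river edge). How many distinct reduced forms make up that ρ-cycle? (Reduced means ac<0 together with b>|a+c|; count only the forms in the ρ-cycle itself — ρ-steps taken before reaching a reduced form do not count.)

D = 577, ⌊√D⌋ = 24
river: ρ → (11,7,-12)
river: ρ → (-12,17,6)
river: ρ → (6,19,-9)
river: ρ → (-9,17,8)
river: ρ → (8,15,-11)
river: ρ → (-11,7,12)
river: ρ → (12,17,-6)
river: ρ → (-6,19,9)
river: ρ → (9,17,-8)
river: ρ → (-8,15,11)
ρ-cycle length = 10 (tail of 0 descent steps not counted)

10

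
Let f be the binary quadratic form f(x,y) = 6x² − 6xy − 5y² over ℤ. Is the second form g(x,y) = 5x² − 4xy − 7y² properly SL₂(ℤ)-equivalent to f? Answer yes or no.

D₁ = 156, D₂ = 156
river cycle of f (length 6): (-5, 6, 6), (6, 6, -5), (-5, 4, 7), (7, 10, -2), (-2, 10, 7), (7, 4, -5)
river cycle of g (length 6): (-7, 4, 5), (5, 6, -6), (-6, 6, 5), (5, 4, -7), (-7, 10, 2), (2, 10, -7)
cycles differ ⇒ inequivalent

no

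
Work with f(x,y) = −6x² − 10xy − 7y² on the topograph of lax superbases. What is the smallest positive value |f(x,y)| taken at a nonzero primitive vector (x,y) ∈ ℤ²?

translate: b→-2 (≡10 mod 12), so (6,10,7)→(6,-2,3)
flip: (6,-2,3)→(3,2,6)
reduced (well bottom): (3,2,6) with a≤c, −a<b≤a
well minimum |f| = |-3| = 3 (negative-definite)

3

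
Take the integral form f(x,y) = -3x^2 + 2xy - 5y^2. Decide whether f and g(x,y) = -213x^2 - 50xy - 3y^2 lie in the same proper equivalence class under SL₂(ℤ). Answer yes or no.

D₁ = -56, D₂ = -56
f is negative-definite; reduce −f:
−f: reduced (well bottom): (3,-2,5) with a≤c, −a<b≤a
flip sign back: reduced form of f is (-3,2,-5)
g is negative-definite; reduce −g:
−g: flip: (213,50,3)→(3,-50,213)
−g: translate: b→-2 (≡-50 mod 6), so (3,-50,213)→(3,-2,5)
−g: reduced (well bottom): (3,-2,5) with a≤c, −a<b≤a
flip sign back: reduced form of g is (-3,2,-5)
reduced forms (-3, 2, -5) vs (-3, 2, -5) ⇒ equivalent

yes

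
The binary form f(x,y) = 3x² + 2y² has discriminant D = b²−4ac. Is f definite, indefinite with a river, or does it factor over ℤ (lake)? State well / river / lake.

D = b²−4ac = 0² − 4·3·2 = -24
D < 0 ⇒ definite ⇒ every region one sign ⇒ single well

well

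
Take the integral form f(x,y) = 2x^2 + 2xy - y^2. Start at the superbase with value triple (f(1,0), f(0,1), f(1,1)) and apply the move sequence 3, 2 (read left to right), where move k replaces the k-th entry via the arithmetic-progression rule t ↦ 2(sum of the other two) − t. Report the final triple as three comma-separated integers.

start (2,-1,3) = (f(1,0),f(0,1),f(1,1))
replace slot 3: 2·(2+(-1)) − 3 = -1 → (2,-1,-1)
replace slot 2: 2·(2+(-1)) − (-1) = 3 → (2,3,-1)

2,3,-1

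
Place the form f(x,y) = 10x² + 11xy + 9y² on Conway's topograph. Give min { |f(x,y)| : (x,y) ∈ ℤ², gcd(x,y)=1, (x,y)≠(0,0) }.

translate: b→-9 (≡11 mod 20), so (10,11,9)→(10,-9,8)
flip: (10,-9,8)→(8,9,10)
translate: b→-7 (≡9 mod 16), so (8,9,10)→(8,-7,9)
reduced (well bottom): (8,-7,9) with a≤c, −a<b≤a
well minimum = a = 8

8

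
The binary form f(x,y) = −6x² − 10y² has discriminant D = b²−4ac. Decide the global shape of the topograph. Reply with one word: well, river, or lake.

D = b²−4ac = 0² − 4·(-6)·(-10) = -240
D < 0 ⇒ definite ⇒ every region one sign ⇒ single well

well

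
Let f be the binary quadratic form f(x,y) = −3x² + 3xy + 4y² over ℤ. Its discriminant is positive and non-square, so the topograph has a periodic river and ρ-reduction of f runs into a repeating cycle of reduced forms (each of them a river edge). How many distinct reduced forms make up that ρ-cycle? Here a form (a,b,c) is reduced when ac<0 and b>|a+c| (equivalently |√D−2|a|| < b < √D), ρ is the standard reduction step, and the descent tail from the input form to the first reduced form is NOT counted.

D = 57, ⌊√D⌋ = 7
river: ρ → (4,5,-2)
river: ρ → (-2,7,1)
river: ρ → (1,7,-2)
river: ρ → (-2,5,4)
river: ρ → (4,3,-3)
river: ρ → (-3,3,4)
ρ-cycle length = 6 (tail of 0 descent steps not counted)

6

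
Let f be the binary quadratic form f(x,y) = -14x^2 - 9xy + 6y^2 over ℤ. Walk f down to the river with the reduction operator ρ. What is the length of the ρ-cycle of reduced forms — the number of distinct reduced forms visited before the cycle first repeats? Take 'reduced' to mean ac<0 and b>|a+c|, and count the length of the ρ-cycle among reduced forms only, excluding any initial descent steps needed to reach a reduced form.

D = 417, ⌊√D⌋ = 20
descent: ρ → (6,9,-14)  [lands on river]
river: ρ → (-14,19,1)
river: ρ → (1,19,-14)
river: ρ → (-14,9,6)
river: ρ → (6,15,-8)
river: ρ → (-8,17,4)
river: ρ → (4,15,-12)
river: ρ → (-12,9,7)
river: ρ → (7,19,-2)
river: ρ → (-2,17,16)
river: ρ → (16,15,-3)
river: ρ → (-3,15,16)
river: ρ → (16,17,-2)
river: ρ → (-2,19,7)
river: ρ → (7,9,-12)
river: ρ → (-12,15,4)
river: ρ → (4,17,-8)
river: ρ → (-8,15,6)
ρ-cycle length = 18 (tail of 1 descent step not counted)

18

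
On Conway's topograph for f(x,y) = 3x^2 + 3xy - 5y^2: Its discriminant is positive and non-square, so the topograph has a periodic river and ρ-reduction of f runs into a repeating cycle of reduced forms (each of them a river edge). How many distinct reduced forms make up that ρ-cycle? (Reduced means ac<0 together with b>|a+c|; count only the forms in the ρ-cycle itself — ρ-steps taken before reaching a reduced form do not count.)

D = 69, ⌊√D⌋ = 8
river: ρ → (-5,7,1)
river: ρ → (1,7,-5)
river: ρ → (-5,3,3)
river: ρ → (3,3,-5)
ρ-cycle length = 4 (tail of 0 descent steps not counted)

4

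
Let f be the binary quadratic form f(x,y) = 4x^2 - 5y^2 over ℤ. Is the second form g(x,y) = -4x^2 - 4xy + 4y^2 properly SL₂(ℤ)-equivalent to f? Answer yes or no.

D₁ = 80, D₂ = 80
river cycle of f (length 2): (4, 8, -1), (-1, 8, 4)
river cycle of g (length 2): (4, 4, -4), (-4, 4, 4)
cycles differ ⇒ inequivalent

no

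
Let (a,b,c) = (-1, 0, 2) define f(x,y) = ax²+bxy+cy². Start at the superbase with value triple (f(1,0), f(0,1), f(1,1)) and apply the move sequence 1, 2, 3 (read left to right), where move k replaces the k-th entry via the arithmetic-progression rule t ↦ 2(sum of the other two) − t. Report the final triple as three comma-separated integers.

start (-1,2,1) = (f(1,0),f(0,1),f(1,1))
replace slot 1: 2·(2+1) − (-1) = 7 → (7,2,1)
replace slot 2: 2·(7+1) − 2 = 14 → (7,14,1)
replace slot 3: 2·(7+14) − 1 = 41 → (7,14,41)

7,14,41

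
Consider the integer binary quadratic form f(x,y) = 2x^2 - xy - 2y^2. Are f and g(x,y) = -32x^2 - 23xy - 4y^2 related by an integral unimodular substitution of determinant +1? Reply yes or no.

D₁ = 17, D₂ = 17
river cycle of f (length 6): (-2, 1, 2), (2, 3, -1), (-1, 3, 2), (2, 1, -2), (-2, 3, 1), (1, 3, -2)
river cycle of g (length 6): (1, 3, -2), (-2, 1, 2), (2, 3, -1), (-1, 3, 2), (2, 1, -2), (-2, 3, 1)
cycles coincide ⇒ equivalent

yes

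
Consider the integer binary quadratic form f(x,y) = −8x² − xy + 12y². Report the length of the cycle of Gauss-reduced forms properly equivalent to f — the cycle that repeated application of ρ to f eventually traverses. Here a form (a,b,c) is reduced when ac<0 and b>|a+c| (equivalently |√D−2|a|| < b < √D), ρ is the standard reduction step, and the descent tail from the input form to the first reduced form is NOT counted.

D = 385, ⌊√D⌋ = 19
descent: ρ → (12,1,-8)
descent: ρ → (-8,15,5)  [lands on river]
river: ρ → (5,15,-8)
river: ρ → (-8,17,3)
river: ρ → (3,19,-2)
river: ρ → (-2,17,12)
river: ρ → (12,7,-7)
river: ρ → (-7,7,12)
river: ρ → (12,17,-2)
river: ρ → (-2,19,3)
river: ρ → (3,17,-8)
ρ-cycle length = 10 (tail of 2 descent steps not counted)

10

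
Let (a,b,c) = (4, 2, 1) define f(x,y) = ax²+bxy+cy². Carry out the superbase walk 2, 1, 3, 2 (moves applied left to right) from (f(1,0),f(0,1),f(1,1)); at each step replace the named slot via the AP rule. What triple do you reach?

start (4,1,7) = (f(1,0),f(0,1),f(1,1))
replace slot 2: 2·(4+7) − 1 = 21 → (4,21,7)
replace slot 1: 2·(21+7) − 4 = 52 → (52,21,7)
replace slot 3: 2·(52+21) − 7 = 139 → (52,21,139)
replace slot 2: 2·(52+139) − 21 = 361 → (52,361,139)

52,361,139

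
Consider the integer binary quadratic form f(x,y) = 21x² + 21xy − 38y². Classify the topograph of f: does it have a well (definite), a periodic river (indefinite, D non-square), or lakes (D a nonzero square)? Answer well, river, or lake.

D = b²−4ac = 21² − 4·21·(-38) = 3633
D > 0 non-square ⇒ indefinite ⇒ periodic river

river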